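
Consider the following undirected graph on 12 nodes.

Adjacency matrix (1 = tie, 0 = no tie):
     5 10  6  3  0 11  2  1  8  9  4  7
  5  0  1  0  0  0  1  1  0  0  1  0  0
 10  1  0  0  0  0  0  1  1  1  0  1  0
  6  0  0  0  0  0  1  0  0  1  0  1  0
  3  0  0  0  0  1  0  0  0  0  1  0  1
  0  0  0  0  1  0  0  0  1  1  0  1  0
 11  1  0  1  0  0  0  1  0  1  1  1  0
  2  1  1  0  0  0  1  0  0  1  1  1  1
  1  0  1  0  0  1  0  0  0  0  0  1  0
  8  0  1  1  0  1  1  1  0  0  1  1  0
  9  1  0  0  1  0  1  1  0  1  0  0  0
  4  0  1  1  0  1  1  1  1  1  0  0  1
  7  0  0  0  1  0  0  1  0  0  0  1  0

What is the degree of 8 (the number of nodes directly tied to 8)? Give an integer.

7

8 is directly tied to 0, 2, 4, 6, 9, 10, and 11. That is 7 neighbors, so the degree of 8 is 7.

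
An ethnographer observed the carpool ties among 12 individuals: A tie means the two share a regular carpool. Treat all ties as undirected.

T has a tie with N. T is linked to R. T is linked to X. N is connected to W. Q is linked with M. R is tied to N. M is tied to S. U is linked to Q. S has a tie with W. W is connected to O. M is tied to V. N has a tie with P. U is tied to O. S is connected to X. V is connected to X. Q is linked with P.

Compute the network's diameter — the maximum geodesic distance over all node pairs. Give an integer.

Eccentricity of each node (its greatest distance to any other): M:4, N:3, O:4, P:3, Q:3, R:4, S:3, T:4, U:4, V:4, W:3, X:4.
The maximum eccentricity is 4, realized for instance by the pair O–V via O – W – S – M – V. So the diameter is 4.

4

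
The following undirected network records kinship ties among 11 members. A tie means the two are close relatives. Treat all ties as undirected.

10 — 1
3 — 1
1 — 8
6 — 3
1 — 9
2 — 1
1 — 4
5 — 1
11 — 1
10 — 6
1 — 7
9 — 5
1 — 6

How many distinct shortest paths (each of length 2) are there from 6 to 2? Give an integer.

The shortest distance is 2, and the only length-2 path is 6–1–2. So there is exactly 1 shortest path.

1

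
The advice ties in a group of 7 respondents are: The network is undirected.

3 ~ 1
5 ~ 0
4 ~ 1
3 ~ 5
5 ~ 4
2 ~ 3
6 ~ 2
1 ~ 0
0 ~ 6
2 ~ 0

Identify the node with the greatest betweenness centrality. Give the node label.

Unnormalized betweenness of each node: 0:29/6, 1:7/3, 2:4/3, 3:11/6, 4:1/3, 5:7/3, 6:0.
0 has the largest value, 29/6, making it the main broker — the node through which the most shortest paths run.

0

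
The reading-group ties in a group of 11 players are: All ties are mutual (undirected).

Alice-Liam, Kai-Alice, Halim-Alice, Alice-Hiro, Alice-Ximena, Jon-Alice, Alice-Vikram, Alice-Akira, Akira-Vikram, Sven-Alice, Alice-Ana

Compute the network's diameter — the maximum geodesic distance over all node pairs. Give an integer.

Eccentricity of each node (its greatest distance to any other): Akira:2, Alice:1, Ana:2, Halim:2, Hiro:2, Jon:2, Kai:2, Liam:2, Sven:2, Vikram:2, Ximena:2.
The maximum eccentricity is 2, realized for instance by the pair Kai–Akira via Kai – Alice – Akira. So the diameter is 2.

2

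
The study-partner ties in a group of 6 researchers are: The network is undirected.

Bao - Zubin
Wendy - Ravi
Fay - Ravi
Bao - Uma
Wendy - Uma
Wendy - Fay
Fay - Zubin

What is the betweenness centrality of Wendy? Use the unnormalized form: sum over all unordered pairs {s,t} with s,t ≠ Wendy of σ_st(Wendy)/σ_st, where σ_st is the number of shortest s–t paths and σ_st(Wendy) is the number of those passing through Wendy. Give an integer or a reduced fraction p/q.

5/2

Pairs whose geodesics pass through Wendy — Fay–Uma: 1; Ravi–Bao: 1/2; Ravi–Uma: 1.
All other pairs contribute 0.
Summing the contributions gives betweenness(Wendy) = 5/2.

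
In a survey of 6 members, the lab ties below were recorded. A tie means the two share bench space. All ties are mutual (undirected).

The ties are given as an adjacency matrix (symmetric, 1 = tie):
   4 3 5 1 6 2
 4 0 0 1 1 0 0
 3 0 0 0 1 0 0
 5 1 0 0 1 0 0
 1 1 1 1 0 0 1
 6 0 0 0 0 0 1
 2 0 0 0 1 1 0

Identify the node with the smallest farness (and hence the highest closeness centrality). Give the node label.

1

Farness (sum of distances to all others) for each node — 1:6, 2:8, 3:10, 4:9, 5:9, 6:12.
The smallest farness is 6, for 1, so 1 has the highest closeness.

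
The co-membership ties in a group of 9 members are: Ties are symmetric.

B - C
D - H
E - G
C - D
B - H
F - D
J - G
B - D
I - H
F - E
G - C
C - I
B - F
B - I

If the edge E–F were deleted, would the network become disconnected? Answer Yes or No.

Even without that edge, E still reaches F via E – G – C – B – F, so the network stays connected. Not a bridge.

No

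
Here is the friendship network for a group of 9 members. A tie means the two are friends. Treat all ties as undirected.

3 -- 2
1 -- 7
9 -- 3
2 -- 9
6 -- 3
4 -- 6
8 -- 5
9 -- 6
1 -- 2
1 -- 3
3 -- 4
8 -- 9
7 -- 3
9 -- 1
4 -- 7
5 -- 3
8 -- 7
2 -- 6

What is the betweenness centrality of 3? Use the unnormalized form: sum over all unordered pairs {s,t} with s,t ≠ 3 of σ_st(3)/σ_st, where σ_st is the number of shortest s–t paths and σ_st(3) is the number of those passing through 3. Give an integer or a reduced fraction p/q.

49/6

Pairs whose geodesics pass through 3 — 6–7: 1/2; 6–5: 1; 6–1: 1/3; 4–2: 1/2; 4–5: 1; 4–9: 1/2; 4–1: 1/2; 7–2: 1/2; 7–5: 1/2; 7–9: 1/3; 2–5: 1; 5–9: 1/2; 5–1: 1.
All other pairs contribute 0.
Summing the contributions gives betweenness(3) = 49/6.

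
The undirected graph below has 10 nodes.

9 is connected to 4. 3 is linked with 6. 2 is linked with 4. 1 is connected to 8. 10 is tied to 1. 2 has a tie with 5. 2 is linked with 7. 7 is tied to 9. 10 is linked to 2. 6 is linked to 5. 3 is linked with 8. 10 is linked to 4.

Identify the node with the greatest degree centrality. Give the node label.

Degrees — 1:2, 2:4, 3:2, 4:3, 5:2, 6:2, 7:2, 8:2, 9:2, 10:3.
The maximum is 4, attained only by 2.

2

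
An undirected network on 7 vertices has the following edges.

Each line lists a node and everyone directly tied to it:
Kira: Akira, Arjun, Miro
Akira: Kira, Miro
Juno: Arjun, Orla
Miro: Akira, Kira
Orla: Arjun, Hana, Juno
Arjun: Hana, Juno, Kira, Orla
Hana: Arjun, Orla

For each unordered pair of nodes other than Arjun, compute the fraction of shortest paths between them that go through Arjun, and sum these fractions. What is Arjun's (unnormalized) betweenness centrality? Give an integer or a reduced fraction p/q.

Pairs whose geodesics pass through Arjun — Miro–Juno: 1; Miro–Orla: 1; Miro–Hana: 1; Kira–Juno: 1; Kira–Orla: 1; Kira–Hana: 1; Akira–Juno: 1; Akira–Orla: 1; Akira–Hana: 1; Juno–Hana: 1/2.
All other pairs contribute 0.
Summing the contributions gives betweenness(Arjun) = 19/2.

19/2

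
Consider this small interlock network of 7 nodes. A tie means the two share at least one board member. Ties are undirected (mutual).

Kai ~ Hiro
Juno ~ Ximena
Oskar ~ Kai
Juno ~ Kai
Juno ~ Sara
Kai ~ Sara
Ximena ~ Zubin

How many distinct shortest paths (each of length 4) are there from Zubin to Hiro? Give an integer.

1

The shortest distance is 4, and the only length-4 path is Zubin–Ximena–Juno–Kai–Hiro. So there is exactly 1 shortest path.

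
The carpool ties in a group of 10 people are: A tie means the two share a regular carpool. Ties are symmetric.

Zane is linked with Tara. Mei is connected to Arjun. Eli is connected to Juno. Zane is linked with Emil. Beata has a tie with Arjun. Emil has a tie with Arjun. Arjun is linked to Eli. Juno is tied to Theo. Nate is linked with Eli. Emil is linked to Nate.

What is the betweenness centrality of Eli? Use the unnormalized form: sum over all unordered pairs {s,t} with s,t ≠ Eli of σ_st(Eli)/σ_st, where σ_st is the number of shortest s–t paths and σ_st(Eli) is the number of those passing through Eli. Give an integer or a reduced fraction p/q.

Pairs whose geodesics pass through Eli — Beata–Nate: 1/2; Beata–Theo: 1; Beata–Juno: 1; Nate–Theo: 1; Nate–Mei: 1/2; Nate–Arjun: 1/2; Nate–Juno: 1; Theo–Tara: 2/2; Theo–Mei: 1; Theo–Emil: 2/2; Theo–Arjun: 1; Theo–Zane: 2/2; Tara–Juno: 2/2; Mei–Juno: 1 … (+3 more pairs).
All other pairs contribute 0.
Summing the contributions gives betweenness(Eli) = 31/2.

31/2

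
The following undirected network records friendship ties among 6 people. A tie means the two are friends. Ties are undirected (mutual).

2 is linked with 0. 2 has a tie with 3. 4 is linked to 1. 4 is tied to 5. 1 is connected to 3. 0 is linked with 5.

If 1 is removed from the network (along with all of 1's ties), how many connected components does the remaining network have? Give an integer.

1's neighbors (3 and 4) remain reachable from one another through other ties, so the rest of the network stays in one piece.

1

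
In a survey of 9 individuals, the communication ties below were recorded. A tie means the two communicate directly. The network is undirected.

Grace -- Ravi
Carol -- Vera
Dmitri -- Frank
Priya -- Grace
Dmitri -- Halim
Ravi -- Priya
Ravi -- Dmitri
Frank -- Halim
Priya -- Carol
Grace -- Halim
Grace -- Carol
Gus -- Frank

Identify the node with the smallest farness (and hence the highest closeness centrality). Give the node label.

Grace

Farness (sum of distances to all others) for each node — Carol:17, Dmitri:16, Frank:17, Grace:13, Gus:24, Halim:14, Priya:16, Ravi:15, Vera:24.
The smallest farness is 13, for Grace, so Grace has the highest closeness.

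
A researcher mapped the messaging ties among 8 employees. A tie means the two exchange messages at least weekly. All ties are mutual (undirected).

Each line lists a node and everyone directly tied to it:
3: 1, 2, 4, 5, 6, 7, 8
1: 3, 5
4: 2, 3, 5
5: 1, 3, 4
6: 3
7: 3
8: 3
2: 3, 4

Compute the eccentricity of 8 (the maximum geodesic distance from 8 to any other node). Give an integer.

Distances from 8: 1:2, 2:2, 3:1, 4:2, 5:2, 6:2, 7:2.
The largest is 2 (to 6, 1, 5, 7, 4, and 2), so the eccentricity of 8 is 2.

2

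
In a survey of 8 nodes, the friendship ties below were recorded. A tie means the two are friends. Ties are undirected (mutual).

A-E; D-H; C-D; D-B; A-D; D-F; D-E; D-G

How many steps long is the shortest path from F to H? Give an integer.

One shortest route is F – D – H, which uses 2 edges, and F and H are not directly tied, so nothing shorter exists. So d(F,H) = 2.

2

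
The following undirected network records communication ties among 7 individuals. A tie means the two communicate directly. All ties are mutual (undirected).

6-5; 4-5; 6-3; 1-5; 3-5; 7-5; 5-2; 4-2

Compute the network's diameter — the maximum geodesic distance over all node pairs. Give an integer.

2

Eccentricity of each node (its greatest distance to any other): 1:2, 2:2, 3:2, 4:2, 5:1, 6:2, 7:2.
The maximum eccentricity is 2, realized for instance by the pair 1–3 via 1 – 5 – 3. So the diameter is 2.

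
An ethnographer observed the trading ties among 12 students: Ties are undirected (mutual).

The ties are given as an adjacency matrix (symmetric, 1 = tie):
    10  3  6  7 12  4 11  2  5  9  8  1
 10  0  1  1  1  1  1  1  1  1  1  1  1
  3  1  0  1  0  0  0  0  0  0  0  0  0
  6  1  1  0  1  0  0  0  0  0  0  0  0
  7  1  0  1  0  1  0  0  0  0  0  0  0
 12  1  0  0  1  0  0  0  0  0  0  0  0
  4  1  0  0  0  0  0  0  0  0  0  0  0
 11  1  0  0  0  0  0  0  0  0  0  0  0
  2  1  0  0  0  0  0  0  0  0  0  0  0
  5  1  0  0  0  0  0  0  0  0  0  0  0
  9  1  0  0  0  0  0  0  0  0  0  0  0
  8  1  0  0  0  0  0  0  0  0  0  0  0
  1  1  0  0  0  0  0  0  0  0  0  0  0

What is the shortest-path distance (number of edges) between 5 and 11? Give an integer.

2

One shortest route is 5 – 10 – 11, which uses 2 edges, and 5 and 11 are not directly tied, so nothing shorter exists. So d(5,11) = 2.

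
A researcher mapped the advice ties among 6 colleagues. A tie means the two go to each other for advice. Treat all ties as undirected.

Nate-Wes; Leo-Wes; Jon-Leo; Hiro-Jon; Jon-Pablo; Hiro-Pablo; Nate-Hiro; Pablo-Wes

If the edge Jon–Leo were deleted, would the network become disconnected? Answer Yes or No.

Even without that edge, Jon still reaches Leo via Jon – Pablo – Wes – Leo, so the network stays connected. Not a bridge.

No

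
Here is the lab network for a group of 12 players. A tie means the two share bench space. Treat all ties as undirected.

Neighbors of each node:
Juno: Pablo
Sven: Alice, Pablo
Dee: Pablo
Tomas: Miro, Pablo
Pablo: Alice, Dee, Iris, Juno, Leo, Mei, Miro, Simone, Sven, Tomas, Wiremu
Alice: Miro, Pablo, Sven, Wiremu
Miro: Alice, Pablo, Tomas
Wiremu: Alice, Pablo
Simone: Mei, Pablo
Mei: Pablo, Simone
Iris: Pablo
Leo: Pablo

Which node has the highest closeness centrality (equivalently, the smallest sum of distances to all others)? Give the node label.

Farness (sum of distances to all others) for each node — Alice:18, Dee:21, Iris:21, Juno:21, Leo:21, Mei:20, Miro:19, Pablo:11, Simone:20, Sven:20, Tomas:20, Wiremu:20.
The smallest farness is 11, for Pablo, so Pablo has the highest closeness.

Pablo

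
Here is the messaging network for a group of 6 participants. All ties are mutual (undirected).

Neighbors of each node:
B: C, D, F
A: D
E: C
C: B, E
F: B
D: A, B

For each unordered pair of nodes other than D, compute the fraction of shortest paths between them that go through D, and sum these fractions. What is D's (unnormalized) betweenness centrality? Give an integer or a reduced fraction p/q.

Pairs whose geodesics pass through D — A–C: 1; A–E: 1; A–F: 1; A–B: 1.
All other pairs contribute 0.
Summing the contributions gives betweenness(D) = 4.

4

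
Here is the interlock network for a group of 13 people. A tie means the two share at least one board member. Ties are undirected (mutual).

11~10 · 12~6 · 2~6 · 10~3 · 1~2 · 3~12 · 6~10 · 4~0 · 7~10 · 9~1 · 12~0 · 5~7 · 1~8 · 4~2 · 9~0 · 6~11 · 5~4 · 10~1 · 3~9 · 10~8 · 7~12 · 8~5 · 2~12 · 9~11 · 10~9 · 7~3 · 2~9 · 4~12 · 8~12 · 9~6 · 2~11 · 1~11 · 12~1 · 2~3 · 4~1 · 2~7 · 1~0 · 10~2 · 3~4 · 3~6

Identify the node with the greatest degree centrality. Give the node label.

Degrees — 0:4, 1:8, 2:9, 3:7, 4:6, 5:3, 6:6, 7:5, 8:4, 9:7, 10:8, 11:5, 12:8.
The maximum is 9, attained only by 2.

2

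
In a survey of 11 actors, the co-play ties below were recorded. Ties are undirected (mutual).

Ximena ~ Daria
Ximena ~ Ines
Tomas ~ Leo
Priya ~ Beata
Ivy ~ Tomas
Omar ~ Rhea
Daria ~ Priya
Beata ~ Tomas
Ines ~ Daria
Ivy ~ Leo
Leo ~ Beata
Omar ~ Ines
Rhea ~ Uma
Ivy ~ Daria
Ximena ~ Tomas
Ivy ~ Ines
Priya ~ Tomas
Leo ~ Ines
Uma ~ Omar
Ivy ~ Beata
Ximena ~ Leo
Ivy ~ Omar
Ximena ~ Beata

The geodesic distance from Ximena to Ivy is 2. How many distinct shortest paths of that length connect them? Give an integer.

The shortest distance is 2. The length-2 paths are: Ximena–Ines–Ivy; Ximena–Leo–Ivy; Ximena–Tomas–Ivy; Ximena–Daria–Ivy; Ximena–Beata–Ivy.
That gives 5 distinct shortest paths.

5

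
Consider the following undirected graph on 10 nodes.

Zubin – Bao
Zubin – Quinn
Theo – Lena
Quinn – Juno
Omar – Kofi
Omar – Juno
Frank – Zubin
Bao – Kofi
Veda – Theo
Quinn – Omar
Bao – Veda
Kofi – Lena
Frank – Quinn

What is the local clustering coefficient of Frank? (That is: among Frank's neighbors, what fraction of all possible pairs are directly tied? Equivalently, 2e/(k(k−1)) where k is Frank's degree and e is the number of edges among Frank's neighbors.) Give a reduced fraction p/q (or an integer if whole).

1

Frank's neighbors: Quinn and Zubin (k = 2).
Possible neighbor pairs: C(2,2) = 1. Edges among them: Quinn–Zubin → e = 1.
Clustering(Frank) = 1/1.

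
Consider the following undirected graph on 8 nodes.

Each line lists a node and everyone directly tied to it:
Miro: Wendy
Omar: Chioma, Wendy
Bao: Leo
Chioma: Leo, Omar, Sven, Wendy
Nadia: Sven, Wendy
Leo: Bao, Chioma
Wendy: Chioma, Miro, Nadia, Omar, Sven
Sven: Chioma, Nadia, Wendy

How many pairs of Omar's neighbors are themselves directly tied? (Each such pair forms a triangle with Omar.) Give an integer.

1

Omar's neighbors: Chioma and Wendy.
Neighbor pairs that are themselves tied: Omar–Chioma–Wendy. Each forms one triangle with Omar, for 1 in total.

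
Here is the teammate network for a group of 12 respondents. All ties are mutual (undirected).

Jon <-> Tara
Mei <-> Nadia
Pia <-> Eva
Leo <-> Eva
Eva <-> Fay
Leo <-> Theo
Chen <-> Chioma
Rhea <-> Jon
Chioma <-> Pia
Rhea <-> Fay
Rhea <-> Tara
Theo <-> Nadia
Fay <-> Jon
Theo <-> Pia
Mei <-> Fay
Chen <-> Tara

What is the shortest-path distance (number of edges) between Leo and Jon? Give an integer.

3

One shortest route is Leo – Eva – Fay – Jon, which uses 3 edges, and at distance 2 from Leo we only reach {Fay, Nadia, Pia}, which does not include Jon. So d(Leo,Jon) = 3.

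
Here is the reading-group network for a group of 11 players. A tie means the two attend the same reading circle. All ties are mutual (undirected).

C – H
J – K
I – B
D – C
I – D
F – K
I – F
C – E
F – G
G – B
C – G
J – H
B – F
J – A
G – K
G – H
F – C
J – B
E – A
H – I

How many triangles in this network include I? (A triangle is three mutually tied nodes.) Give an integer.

1

I's neighbors: B, D, F, and H.
Neighbor pairs that are themselves tied: I–B–F. Each forms one triangle with I, for 1 in total.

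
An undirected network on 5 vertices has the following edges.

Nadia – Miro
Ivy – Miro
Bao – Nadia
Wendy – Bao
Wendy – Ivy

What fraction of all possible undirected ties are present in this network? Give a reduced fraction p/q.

1/2

There are 5 edges and 5 nodes, so the maximum possible is C(5,2) = 10.
Density = 5/10 = 1/2.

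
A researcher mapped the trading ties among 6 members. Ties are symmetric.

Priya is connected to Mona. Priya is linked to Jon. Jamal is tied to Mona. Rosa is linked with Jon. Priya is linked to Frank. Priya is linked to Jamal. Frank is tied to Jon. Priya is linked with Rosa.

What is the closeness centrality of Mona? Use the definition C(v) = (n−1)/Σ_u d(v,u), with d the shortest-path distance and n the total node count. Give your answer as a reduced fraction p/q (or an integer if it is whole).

5/8

Distances from Mona: Frank:2, Jamal:1, Jon:2, Priya:1, Rosa:2. Sum = 8.
n = 6, so closeness = 5/8.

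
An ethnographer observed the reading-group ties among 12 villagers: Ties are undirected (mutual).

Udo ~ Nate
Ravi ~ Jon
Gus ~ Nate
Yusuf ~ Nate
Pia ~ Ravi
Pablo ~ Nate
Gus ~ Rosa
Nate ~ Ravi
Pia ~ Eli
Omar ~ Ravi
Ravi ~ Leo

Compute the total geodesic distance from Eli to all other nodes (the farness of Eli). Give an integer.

36

Distances from Eli: Gus:4, Jon:3, Leo:3, Nate:3, Omar:3, Pablo:4, Pia:1, Ravi:2, Rosa:5, Udo:4, Yusuf:4.
Sum = 4 + 3 + 3 + 3 + 3 + 4 + 1 + 2 + 5 + 4 + 4 = 36.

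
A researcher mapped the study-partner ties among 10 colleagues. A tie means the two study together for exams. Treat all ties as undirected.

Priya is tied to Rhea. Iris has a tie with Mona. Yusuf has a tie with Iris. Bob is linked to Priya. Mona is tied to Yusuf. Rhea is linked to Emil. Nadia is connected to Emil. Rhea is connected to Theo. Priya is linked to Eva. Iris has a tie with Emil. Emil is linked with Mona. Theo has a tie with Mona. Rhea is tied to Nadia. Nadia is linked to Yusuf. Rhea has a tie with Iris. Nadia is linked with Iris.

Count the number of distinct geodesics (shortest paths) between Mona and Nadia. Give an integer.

The shortest distance is 2. The length-2 paths are: Mona–Emil–Nadia; Mona–Iris–Nadia; Mona–Yusuf–Nadia.
That gives 3 distinct shortest paths.

3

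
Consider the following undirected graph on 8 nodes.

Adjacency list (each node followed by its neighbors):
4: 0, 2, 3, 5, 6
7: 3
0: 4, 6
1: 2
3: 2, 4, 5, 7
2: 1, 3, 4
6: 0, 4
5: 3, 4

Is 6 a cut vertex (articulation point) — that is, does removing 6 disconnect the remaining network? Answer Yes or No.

Even without 6, every remaining node can still reach every other (the residual graph is connected), so 6 is not a cut vertex.

No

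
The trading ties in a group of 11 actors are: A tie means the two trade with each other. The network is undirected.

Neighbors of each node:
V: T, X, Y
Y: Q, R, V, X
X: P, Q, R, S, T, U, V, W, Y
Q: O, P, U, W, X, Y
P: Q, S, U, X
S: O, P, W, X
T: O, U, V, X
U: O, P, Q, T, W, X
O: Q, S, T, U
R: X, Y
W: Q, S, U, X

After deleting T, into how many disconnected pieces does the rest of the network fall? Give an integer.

1

T's neighbors (O, U, V, and X) remain reachable from one another through other ties, so the rest of the network stays in one piece.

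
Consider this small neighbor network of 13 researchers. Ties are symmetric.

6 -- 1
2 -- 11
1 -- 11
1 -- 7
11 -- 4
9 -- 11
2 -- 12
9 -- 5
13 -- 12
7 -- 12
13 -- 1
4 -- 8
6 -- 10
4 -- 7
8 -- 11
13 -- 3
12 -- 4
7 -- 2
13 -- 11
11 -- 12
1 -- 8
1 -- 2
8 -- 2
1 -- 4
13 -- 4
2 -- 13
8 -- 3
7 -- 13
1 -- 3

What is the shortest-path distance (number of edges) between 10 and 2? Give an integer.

3

One shortest route is 10 – 6 – 1 – 2, which uses 3 edges, and at distance 2 from 10 we only reach {1}, which does not include 2. So d(10,2) = 3.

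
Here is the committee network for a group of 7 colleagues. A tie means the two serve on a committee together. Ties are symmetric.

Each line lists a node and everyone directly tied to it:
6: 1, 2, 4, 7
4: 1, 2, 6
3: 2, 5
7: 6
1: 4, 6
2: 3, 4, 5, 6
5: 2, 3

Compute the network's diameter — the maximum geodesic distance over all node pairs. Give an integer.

3

Eccentricity of each node (its greatest distance to any other): 1:3, 2:2, 3:3, 4:2, 5:3, 6:2, 7:3.
The maximum eccentricity is 3, realized for instance by the pair 1–3 via 1 – 6 – 2 – 3. So the diameter is 3.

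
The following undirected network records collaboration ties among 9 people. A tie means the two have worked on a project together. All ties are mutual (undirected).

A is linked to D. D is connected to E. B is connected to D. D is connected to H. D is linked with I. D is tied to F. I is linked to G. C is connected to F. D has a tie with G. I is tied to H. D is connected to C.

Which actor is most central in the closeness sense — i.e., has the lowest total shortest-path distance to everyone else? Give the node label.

D

Farness (sum of distances to all others) for each node — A:15, B:15, C:14, D:8, E:15, F:14, G:14, H:14, I:13.
The smallest farness is 8, for D, so D has the highest closeness.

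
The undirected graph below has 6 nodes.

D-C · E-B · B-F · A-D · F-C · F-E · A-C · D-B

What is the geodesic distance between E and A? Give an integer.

One shortest route is E – B – D – A, which uses 3 edges, and at distance 2 from E we only reach {C, D}, which does not include A. So d(E,A) = 3.

3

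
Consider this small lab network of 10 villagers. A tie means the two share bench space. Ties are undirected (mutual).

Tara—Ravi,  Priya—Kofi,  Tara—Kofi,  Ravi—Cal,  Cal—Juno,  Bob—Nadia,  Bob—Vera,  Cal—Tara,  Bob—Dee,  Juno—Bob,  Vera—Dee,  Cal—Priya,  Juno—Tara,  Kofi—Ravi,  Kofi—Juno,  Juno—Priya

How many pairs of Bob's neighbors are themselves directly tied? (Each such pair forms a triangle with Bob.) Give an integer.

1

Bob's neighbors: Dee, Juno, Nadia, and Vera.
Neighbor pairs that are themselves tied: Bob–Dee–Vera. Each forms one triangle with Bob, for 1 in total.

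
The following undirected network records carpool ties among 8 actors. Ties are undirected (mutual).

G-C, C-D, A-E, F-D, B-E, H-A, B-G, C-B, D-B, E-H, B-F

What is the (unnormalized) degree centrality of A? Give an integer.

A is directly tied to E and H. That is 2 neighbors, so the degree of A is 2.

2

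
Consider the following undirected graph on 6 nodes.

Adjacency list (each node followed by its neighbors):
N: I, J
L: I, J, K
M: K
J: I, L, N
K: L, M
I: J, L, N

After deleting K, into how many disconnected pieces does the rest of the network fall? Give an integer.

2

Without K, the remaining ties split the others into: {M}; {I, J, L, N}.
That's 2 separate components.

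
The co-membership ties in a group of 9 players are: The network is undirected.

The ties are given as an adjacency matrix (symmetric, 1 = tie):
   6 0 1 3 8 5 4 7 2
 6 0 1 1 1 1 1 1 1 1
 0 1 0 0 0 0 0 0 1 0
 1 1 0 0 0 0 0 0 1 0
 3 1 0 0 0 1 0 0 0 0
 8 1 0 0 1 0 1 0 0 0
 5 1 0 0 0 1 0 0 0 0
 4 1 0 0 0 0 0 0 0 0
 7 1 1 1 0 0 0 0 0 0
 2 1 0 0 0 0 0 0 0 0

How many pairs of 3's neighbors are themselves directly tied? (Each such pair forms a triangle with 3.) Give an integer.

3's neighbors: 6 and 8.
Neighbor pairs that are themselves tied: 3–6–8. Each forms one triangle with 3, for 1 in total.

1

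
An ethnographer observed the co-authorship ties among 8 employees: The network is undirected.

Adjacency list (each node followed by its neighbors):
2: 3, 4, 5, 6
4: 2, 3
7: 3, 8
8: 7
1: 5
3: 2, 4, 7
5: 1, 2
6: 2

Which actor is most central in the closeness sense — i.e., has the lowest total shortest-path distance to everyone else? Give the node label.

2

Farness (sum of distances to all others) for each node — 1:21, 2:11, 3:12, 4:14, 5:15, 6:17, 7:16, 8:22.
The smallest farness is 11, for 2, so 2 has the highest closeness.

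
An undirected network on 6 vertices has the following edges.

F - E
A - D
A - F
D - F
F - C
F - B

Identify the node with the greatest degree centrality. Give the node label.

Degrees — A:2, B:1, C:1, D:2, E:1, F:5.
The maximum is 5, attained only by F.

F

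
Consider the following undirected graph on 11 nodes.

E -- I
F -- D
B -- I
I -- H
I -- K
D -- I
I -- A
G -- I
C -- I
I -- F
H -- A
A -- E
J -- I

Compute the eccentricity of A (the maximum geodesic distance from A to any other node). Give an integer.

Distances from A: B:2, C:2, D:2, E:1, F:2, G:2, H:1, I:1, J:2, K:2.
The largest is 2 (to B, F, K, G, J, C, and D), so the eccentricity of A is 2.

2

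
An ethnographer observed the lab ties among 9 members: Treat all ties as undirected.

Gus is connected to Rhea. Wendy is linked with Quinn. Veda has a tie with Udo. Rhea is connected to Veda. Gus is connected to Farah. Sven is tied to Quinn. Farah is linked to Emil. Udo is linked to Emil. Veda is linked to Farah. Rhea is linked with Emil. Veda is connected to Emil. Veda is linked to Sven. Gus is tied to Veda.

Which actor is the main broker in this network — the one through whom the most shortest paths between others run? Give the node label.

Veda

Unnormalized betweenness of each node: Emil:4/3, Farah:1/3, Gus:1/3, Quinn:7, Rhea:1/3, Sven:12, Udo:0, Veda:53/3, Wendy:0.
Veda has the largest value, 53/3, making it the main broker — the node through which the most shortest paths run.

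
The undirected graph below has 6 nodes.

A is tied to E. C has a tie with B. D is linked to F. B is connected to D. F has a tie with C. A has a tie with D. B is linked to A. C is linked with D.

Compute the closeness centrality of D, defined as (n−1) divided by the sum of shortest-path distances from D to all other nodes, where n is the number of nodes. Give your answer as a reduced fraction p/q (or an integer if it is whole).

Distances from D: A:1, B:1, C:1, E:2, F:1. Sum = 6.
n = 6, so closeness = 5/6.

5/6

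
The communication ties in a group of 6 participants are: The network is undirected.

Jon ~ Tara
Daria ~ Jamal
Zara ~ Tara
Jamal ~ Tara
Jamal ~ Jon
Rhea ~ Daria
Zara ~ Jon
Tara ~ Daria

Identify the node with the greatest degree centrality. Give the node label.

Degrees — Daria:3, Jamal:3, Jon:3, Rhea:1, Tara:4, Zara:2.
The maximum is 4, attained only by Tara.

Tara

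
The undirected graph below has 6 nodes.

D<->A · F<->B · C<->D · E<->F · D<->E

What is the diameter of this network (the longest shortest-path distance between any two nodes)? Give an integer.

4

Eccentricity of each node (its greatest distance to any other): A:4, B:4, C:4, D:3, E:2, F:3.
The maximum eccentricity is 4, realized for instance by the pair C–B via C – D – E – F – B. So the diameter is 4.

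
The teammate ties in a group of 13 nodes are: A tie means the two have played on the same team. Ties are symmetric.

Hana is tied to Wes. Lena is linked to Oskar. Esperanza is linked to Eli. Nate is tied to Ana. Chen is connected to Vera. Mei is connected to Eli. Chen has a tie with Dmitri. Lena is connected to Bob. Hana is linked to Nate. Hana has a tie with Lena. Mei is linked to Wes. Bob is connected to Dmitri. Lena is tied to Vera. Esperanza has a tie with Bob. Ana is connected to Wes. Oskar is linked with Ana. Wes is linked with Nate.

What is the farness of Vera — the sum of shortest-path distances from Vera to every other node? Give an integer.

30

Distances from Vera: Ana:3, Bob:2, Chen:1, Dmitri:2, Eli:4, Esperanza:3, Hana:2, Lena:1, Mei:4, Nate:3, Oskar:2, Wes:3.
Sum = 3 + 2 + 1 + 2 + 4 + 3 + 2 + 1 + 4 + 3 + 2 + 3 = 30.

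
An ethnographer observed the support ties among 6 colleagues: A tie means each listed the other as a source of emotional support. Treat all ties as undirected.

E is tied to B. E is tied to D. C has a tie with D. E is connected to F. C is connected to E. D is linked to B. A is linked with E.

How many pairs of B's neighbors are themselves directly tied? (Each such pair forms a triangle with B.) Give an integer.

1

B's neighbors: D and E.
Neighbor pairs that are themselves tied: B–D–E. Each forms one triangle with B, for 1 in total.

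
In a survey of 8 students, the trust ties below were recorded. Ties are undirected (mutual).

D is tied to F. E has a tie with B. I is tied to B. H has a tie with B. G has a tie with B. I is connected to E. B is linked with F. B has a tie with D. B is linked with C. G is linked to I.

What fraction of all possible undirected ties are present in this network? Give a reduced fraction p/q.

There are 10 edges and 8 nodes, so the maximum possible is C(8,2) = 28.
Density = 10/28 = 5/14.

5/14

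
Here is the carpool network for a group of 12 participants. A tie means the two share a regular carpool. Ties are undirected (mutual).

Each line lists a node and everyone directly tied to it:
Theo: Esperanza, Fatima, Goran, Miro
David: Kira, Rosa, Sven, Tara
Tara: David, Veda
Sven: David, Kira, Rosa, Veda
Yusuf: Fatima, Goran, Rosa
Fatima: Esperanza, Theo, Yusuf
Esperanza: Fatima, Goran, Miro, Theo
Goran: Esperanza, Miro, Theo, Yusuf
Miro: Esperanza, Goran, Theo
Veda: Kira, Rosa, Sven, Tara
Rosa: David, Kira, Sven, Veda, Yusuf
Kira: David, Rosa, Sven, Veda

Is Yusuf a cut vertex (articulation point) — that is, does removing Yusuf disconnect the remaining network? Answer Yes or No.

Removing Yusuf leaves {Esperanza, Fatima, Goran, Miro, and Theo} with no path to {David, Kira, Rosa, Sven, Tara, and Veda}, so the network splits into 2 components. Yusuf is a cut vertex.

Yes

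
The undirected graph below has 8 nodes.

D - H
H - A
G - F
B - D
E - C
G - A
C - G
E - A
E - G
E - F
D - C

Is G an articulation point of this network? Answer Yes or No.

No

Even without G, every remaining node can still reach every other (the residual graph is connected), so G is not a cut vertex.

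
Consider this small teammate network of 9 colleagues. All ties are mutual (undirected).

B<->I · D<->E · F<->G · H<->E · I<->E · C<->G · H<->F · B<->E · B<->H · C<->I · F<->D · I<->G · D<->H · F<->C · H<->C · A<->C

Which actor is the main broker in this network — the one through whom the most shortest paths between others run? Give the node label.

Unnormalized betweenness of each node: A:0, B:1/3, C:25/3, D:1/2, E:11/6, F:5/2, G:1/2, H:5, I:4.
C has the largest value, 25/3, making it the main broker — the node through which the most shortest paths run.

C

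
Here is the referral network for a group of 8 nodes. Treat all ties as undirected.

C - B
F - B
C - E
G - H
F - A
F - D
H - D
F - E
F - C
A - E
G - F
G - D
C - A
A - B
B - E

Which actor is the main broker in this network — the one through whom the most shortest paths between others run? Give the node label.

F

Unnormalized betweenness of each node: A:0, B:0, C:0, D:5/2, E:0, F:12, G:5/2, H:0.
F has the largest value, 12, making it the main broker — the node through which the most shortest paths run.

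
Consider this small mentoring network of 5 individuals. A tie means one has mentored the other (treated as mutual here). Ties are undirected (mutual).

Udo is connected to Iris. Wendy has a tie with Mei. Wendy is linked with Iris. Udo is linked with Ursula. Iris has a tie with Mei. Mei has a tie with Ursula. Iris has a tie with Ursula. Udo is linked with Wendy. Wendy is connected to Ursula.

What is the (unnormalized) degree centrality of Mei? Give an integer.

Mei is directly tied to Iris, Ursula, and Wendy. That is 3 neighbors, so the degree of Mei is 3.

3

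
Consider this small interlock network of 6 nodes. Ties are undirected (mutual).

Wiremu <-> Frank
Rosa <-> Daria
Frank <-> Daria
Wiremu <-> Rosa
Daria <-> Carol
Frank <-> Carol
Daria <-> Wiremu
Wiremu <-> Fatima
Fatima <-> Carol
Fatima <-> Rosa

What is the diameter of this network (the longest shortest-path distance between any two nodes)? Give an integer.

Eccentricity of each node (its greatest distance to any other): Carol:2, Daria:2, Fatima:2, Frank:2, Rosa:2, Wiremu:2.
The maximum eccentricity is 2, realized for instance by the pair Frank–Fatima via Frank – Carol – Fatima. So the diameter is 2.

2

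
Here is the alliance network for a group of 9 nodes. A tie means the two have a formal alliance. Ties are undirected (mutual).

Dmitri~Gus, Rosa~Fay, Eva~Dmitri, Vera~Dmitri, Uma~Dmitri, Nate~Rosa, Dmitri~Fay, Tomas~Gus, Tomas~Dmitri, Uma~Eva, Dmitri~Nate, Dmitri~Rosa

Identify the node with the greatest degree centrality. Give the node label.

Dmitri

Degrees — Dmitri:8, Eva:2, Fay:2, Gus:2, Nate:2, Rosa:3, Tomas:2, Uma:2, Vera:1.
The maximum is 8, attained only by Dmitri.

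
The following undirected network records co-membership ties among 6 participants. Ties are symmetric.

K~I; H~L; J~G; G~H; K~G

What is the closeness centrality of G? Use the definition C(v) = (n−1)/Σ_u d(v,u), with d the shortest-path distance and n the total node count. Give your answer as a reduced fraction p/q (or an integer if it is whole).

Distances from G: H:1, I:2, J:1, K:1, L:2. Sum = 7.
n = 6, so closeness = 5/7.

5/7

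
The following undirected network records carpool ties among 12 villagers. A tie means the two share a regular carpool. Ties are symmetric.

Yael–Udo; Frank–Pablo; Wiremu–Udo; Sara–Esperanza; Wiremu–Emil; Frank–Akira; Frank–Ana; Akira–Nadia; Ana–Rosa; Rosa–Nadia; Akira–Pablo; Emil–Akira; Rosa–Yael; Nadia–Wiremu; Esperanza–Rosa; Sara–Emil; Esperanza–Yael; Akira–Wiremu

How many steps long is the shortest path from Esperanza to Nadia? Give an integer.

One shortest route is Esperanza – Rosa – Nadia, which uses 2 edges, and Esperanza and Nadia are not directly tied, so nothing shorter exists. So d(Esperanza,Nadia) = 2.

2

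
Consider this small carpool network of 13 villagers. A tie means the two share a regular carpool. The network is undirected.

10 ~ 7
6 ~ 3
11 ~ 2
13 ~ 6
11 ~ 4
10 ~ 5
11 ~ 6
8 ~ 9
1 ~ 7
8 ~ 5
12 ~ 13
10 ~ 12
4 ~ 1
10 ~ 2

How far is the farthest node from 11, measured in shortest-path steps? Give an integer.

Distances from 11: 1:2, 2:1, 3:2, 4:1, 5:3, 6:1, 7:3, 8:4, 9:5, 10:2, 12:3, 13:2.
The largest is 5 (to 9), so the eccentricity of 11 is 5.

5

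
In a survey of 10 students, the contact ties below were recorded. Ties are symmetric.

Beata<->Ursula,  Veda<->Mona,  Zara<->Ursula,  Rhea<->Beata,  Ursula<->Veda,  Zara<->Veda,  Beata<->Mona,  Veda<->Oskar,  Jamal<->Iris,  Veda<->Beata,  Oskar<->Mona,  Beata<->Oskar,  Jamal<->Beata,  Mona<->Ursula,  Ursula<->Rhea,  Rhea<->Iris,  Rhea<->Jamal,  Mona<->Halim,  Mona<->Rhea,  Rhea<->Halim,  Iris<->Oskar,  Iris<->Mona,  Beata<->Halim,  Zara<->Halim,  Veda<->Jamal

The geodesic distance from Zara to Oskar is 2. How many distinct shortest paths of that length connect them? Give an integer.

The shortest distance is 2, and the only length-2 path is Zara–Veda–Oskar. So there is exactly 1 shortest path.

1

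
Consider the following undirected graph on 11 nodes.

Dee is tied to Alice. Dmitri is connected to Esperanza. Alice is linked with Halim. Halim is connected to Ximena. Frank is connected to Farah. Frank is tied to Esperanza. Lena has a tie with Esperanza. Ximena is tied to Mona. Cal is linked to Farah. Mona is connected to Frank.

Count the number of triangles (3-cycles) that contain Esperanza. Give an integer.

0

Esperanza's neighbors are Dmitri, Frank, and Lena, but none of them are tied to each other, so no triangle contains Esperanza.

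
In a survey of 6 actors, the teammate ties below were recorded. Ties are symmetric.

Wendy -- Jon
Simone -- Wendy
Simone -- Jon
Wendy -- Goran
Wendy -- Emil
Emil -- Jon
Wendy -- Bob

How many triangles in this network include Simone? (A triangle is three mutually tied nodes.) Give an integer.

Simone's neighbors: Jon and Wendy.
Neighbor pairs that are themselves tied: Simone–Jon–Wendy. Each forms one triangle with Simone, for 1 in total.

1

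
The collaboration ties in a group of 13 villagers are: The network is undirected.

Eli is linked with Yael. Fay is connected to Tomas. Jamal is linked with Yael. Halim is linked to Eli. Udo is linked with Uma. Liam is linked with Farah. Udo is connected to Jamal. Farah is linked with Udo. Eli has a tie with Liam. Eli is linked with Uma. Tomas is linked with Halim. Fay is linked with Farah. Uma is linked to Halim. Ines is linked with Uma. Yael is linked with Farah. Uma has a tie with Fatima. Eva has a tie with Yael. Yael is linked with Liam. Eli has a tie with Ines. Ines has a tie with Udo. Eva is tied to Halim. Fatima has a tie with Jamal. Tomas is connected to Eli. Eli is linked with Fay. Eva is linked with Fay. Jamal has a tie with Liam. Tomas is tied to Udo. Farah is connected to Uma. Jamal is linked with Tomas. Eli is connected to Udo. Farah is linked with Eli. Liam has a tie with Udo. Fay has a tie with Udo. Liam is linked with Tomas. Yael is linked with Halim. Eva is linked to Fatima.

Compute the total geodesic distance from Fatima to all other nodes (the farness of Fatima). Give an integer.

21

Distances from Fatima: Eli:2, Eva:1, Farah:2, Fay:2, Halim:2, Ines:2, Jamal:1, Liam:2, Tomas:2, Udo:2, Uma:1, Yael:2.
Sum = 2 + 1 + 2 + 2 + 2 + 2 + 1 + 2 + 2 + 2 + 1 + 2 = 21.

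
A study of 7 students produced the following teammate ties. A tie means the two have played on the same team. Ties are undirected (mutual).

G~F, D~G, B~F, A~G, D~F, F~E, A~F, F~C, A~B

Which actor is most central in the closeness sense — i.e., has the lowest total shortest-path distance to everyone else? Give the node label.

F

Farness (sum of distances to all others) for each node — A:9, B:10, C:11, D:10, E:11, F:6, G:9.
The smallest farness is 6, for F, so F has the highest closeness.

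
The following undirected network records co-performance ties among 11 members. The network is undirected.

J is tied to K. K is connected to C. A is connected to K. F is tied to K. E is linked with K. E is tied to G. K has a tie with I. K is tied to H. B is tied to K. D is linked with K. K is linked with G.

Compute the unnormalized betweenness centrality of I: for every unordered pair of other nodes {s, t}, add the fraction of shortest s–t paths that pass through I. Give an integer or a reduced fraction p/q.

No shortest path between any pair of other nodes passes through I.
Summing the contributions gives betweenness(I) = 0.

0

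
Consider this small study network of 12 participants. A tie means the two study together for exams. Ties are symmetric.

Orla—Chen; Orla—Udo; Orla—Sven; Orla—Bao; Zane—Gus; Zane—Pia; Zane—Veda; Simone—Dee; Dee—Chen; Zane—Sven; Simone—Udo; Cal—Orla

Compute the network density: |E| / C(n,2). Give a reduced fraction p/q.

2/11

There are 12 edges and 12 nodes, so the maximum possible is C(12,2) = 66.
Density = 12/66 = 2/11.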